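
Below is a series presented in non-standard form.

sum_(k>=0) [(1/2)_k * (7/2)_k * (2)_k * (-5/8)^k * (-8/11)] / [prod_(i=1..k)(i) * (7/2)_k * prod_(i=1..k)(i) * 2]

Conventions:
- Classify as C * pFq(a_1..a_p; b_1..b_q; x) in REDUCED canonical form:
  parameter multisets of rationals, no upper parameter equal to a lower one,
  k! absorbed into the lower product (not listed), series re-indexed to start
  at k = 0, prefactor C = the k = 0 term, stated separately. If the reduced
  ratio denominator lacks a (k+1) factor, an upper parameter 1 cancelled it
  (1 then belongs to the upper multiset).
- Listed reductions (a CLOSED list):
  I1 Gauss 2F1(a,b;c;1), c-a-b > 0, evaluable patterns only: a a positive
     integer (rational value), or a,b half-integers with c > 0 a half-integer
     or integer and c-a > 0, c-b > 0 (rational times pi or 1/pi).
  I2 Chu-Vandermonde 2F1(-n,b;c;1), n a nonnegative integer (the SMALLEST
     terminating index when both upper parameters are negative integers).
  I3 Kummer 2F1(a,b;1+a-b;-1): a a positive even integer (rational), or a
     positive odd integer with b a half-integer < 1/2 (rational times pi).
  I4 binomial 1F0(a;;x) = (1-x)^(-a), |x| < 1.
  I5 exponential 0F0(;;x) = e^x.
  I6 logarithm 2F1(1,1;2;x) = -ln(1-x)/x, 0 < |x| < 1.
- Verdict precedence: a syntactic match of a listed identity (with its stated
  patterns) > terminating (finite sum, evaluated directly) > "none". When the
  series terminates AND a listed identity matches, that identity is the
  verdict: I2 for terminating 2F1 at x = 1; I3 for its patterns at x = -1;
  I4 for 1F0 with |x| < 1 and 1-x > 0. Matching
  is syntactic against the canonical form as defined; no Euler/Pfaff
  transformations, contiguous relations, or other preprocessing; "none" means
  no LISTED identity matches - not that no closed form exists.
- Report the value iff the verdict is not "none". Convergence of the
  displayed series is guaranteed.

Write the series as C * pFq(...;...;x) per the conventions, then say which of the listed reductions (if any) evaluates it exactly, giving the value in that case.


At argument -5/8: a 2F1 with upper {1/2, 2}, lower {1}, scaled by C = -4/11. Verdict: none. No listed pattern accepts 2F1(1/2, 2; 1; -5/8).

First insight: from the first term -4/11: the lower running product (C = -4/11) is a rising factorial.
Ratio: r(k) = (-5/8) * (k+1/2) (k+2) / [(k+1) (k+1)] - rational; roots negated = parameters, x = (-5/8), C = -4/11.


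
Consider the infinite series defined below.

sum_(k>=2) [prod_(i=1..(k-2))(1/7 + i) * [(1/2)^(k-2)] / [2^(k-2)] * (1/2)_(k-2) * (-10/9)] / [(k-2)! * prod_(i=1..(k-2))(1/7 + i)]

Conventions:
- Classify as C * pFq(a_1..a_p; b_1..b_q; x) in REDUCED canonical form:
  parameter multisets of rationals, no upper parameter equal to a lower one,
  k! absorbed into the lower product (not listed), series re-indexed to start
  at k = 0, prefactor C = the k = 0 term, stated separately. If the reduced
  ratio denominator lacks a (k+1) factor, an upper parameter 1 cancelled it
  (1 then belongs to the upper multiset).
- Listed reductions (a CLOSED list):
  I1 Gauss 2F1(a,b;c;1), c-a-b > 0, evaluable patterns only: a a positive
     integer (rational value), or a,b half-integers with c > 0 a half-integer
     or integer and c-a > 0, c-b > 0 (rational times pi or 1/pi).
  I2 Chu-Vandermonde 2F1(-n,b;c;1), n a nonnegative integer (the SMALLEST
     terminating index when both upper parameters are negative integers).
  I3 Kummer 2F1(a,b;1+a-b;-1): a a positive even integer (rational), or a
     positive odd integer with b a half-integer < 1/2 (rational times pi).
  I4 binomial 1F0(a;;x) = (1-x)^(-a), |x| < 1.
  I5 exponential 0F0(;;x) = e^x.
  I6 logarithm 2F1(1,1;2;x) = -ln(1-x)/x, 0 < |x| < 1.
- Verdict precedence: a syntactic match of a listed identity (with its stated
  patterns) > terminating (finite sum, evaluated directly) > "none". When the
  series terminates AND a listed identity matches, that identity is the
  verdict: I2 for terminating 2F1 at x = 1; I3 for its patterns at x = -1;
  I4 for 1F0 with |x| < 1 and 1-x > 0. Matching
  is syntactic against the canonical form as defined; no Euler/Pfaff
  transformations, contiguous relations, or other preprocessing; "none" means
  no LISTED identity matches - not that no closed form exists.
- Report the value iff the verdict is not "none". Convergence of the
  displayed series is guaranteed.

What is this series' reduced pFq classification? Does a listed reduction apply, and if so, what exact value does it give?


Reduced: x = 1/4, 1F0, upper = {1/2}, lower = {-}, C = -10/9. Verdict: the I4 binomial reduction fires (the 1F0 binomial series: exponent -1/2, x = 1/4). Its exact value is (-10/9) * (3/4)^(-1/2).

Structural cue: t_0 being -10/9, the two k-th powers (C = -10/9, x = 1/4) combine into one argument.
Ratio: r(k) = (1/4) * (k+1/2) / [(k+1)] - rational in k, leading ratio (1/4); with t_0 = -10/9, classification follows.


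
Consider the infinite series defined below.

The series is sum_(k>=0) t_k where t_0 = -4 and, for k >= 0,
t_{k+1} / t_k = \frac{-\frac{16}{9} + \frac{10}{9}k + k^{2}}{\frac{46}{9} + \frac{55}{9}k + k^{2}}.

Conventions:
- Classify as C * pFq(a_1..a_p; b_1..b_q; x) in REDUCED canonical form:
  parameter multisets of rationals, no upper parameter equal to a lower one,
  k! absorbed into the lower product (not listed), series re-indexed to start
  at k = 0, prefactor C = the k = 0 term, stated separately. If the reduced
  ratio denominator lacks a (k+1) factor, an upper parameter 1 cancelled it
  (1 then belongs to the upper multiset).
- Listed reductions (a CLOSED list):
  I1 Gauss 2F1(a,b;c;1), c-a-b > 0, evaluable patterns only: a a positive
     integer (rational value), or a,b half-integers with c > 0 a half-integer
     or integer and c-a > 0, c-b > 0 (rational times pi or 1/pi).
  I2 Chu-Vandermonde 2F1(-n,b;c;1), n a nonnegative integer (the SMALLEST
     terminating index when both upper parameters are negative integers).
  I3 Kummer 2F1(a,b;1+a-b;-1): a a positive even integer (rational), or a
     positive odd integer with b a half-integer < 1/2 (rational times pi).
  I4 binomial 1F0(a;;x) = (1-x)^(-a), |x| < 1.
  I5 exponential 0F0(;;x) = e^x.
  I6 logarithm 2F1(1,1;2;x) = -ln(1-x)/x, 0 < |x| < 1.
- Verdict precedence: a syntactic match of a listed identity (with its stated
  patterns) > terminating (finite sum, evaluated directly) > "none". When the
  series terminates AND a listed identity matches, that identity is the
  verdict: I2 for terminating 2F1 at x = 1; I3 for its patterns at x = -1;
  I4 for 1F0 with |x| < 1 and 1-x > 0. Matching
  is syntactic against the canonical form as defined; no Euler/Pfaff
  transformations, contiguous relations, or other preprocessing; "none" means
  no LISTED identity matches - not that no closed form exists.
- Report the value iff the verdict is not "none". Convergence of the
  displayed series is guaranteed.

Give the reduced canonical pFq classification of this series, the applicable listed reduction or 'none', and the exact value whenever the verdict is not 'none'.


Prefactor -4, argument 1: 2F1 with upper {-\frac{8}{9}, 2} over lower {\frac{46}{9}}. Verdict: Gauss's theorem (I1) fires (x = 1: the Gamma ratio telescopes since c-a-b = 4 > 0 and a = 2 in Z>0). Exact value: -\frac{1036}{405}.

First insight: t_0 being -4, roots of the ratio polynomials (prefactor -4) are the negated parameters.
Consecutive-term ratio: r(k) = 1 * (k-\frac{8}{9}) (k+2) / [(k+\frac{46}{9}) (k+1)] - rational in k. x = 1; t_0 = -4; negate the roots.


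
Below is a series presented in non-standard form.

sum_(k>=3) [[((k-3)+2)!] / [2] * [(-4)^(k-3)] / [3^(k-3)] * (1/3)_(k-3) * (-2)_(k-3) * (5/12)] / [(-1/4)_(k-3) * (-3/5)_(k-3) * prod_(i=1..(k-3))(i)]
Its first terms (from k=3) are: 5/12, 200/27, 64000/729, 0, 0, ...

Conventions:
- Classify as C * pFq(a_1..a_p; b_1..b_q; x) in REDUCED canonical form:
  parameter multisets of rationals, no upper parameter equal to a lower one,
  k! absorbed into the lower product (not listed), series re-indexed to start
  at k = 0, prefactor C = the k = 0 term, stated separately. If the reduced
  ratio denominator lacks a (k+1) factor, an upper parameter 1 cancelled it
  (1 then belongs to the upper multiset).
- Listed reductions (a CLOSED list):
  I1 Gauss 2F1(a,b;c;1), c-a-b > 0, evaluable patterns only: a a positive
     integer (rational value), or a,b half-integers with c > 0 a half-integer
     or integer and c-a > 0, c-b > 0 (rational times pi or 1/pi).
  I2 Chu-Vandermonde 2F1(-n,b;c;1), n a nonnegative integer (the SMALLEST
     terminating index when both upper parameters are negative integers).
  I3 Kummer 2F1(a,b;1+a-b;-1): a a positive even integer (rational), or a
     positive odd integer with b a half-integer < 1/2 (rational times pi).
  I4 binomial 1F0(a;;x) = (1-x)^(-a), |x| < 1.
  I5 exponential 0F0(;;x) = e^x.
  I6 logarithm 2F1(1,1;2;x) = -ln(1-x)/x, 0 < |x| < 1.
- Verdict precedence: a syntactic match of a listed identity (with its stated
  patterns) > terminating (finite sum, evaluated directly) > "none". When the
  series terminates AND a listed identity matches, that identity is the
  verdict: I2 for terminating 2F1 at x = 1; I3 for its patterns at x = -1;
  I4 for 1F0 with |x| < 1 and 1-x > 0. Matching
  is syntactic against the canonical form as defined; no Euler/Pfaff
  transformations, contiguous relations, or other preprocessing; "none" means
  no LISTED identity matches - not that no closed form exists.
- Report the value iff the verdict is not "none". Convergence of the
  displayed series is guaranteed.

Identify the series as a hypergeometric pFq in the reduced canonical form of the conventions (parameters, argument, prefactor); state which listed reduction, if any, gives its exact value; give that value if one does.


The series (x = -4/3) is 3F2: upper {-2, 1/3, 3}, lower {-3/5, -1/4}, prefactor 5/12. Verdict: terminating - the sum ends at index 2 because -2 is a negative integer; exact evaluation follows. Hence: 278815/2916.

Structural cue: t_0 being 5/12, the factorial ratio (prefactor 5/12) (k+a-1)!/(a-1)! is a rising factorial (a)_k.
Adjacent-term ratio: r(k) = (-4/3) * (k-2) (k+1/3) (k+3) / [(k-3/5) (k-1/4) (k+1)] ; factor over Q: parameters, x = (-4/3), and C = 5/12.


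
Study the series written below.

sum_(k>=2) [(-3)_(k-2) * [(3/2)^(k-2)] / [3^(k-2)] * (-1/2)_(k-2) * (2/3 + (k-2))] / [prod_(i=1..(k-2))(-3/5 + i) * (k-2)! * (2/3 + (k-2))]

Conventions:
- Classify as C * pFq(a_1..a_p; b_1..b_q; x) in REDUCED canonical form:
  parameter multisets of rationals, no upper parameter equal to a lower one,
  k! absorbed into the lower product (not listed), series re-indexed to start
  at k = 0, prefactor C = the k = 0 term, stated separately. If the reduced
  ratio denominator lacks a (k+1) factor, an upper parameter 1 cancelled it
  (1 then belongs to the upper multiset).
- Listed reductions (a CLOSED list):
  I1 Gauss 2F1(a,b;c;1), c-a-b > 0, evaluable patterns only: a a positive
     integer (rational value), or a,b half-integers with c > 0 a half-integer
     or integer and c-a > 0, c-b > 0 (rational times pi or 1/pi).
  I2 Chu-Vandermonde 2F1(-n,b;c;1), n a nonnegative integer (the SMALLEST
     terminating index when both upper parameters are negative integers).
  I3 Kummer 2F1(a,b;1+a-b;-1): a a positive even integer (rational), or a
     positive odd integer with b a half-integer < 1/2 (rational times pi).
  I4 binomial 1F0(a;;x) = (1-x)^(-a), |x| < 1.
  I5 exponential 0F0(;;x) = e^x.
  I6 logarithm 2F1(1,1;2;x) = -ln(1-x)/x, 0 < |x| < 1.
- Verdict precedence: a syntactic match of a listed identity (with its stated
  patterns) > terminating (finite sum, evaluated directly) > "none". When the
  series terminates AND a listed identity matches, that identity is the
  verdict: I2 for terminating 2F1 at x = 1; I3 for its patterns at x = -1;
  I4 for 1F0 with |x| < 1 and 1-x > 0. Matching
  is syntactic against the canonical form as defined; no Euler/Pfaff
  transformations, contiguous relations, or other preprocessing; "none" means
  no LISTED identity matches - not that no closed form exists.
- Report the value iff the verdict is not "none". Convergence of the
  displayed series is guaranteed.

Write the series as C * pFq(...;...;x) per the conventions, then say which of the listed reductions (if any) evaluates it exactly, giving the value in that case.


With C = 1: the canonical form is 2F1(-3, -1/2; 2/5; 1/2). Verdict: terminating - no listed pattern fits, but -3 in the upper list cuts the series at k = 3; direct evaluation. Value: 9229/3584.

Structural cue: with t_0 = 1, the two k-th powers (C = 1) combine into one argument.
Ratio: r(k) = (1/2) * (k-3) (k-1/2) / [(k+2/5) (k+1)] ; factor over Q: parameters, x = (1/2), and C = 1.


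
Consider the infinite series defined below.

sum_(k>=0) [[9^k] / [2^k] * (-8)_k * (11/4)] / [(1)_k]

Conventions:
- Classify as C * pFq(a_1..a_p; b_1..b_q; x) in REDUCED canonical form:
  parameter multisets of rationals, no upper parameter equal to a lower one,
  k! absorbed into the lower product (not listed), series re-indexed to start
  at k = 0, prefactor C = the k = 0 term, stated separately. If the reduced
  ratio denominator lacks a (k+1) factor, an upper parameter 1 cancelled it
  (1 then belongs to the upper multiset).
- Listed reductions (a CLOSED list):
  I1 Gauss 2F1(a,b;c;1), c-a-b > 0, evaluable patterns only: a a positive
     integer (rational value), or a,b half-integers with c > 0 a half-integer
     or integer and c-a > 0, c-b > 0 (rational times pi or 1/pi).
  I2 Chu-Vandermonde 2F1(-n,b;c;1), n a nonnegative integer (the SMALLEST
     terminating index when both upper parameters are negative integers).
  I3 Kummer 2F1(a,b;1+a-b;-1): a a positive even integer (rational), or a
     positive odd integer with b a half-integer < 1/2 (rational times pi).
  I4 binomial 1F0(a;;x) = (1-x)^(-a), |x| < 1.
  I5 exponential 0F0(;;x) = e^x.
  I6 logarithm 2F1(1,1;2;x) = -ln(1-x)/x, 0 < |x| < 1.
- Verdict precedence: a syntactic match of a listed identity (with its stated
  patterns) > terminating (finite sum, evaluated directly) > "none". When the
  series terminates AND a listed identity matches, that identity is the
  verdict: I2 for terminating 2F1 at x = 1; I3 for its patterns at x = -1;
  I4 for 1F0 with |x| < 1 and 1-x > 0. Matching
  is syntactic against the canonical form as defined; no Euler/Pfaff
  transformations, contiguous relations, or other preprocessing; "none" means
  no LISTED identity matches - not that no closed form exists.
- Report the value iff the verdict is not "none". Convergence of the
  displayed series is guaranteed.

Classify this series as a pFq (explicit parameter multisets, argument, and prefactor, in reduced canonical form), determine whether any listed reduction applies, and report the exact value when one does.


Canonical form: C = 11/4 times 1F0 with upper {-8}, lower {-}, x = 9/2. Verdict: terminating - the sum ends at index 8 because -8 is a negative integer; exact evaluation follows. Hence: 63412811/1024.

Key step: from the first term 11/4: the two geometric factors (prefactor 11/4) combine into one argument.
Step ratio: r(k) = (9/2) * (k-8) / [(k+1)] - rational in k, leading ratio (9/2); with t_0 = 11/4, classification follows.


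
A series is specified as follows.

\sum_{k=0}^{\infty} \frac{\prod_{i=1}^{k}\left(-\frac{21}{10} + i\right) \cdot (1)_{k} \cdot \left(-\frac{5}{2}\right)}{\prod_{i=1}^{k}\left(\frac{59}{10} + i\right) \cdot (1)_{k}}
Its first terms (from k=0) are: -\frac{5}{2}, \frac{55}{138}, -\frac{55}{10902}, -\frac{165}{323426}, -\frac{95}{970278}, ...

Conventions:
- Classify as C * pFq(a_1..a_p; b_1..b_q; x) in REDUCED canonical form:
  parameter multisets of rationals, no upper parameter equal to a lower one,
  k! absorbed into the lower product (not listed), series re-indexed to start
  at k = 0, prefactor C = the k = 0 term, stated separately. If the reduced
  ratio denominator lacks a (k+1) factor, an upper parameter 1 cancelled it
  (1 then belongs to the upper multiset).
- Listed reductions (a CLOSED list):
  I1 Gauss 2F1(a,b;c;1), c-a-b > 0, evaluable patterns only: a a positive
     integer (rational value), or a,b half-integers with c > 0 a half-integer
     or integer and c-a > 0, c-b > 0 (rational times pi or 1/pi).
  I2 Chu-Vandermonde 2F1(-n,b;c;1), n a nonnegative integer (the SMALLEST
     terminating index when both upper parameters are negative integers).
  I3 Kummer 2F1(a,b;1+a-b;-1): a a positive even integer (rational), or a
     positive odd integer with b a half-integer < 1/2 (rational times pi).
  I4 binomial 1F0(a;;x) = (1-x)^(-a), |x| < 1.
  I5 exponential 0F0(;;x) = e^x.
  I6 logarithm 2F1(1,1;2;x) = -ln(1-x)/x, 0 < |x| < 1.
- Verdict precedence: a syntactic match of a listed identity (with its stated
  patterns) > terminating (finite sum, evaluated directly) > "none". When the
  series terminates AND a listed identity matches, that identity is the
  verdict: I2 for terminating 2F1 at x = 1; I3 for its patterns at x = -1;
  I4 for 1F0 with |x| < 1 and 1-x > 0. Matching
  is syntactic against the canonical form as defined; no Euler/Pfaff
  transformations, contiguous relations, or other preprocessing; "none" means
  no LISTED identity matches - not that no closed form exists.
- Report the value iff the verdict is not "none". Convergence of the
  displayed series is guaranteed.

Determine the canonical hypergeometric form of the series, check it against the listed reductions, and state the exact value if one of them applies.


This is -\frac{5}{2} * 2F1(-\frac{11}{10}, 1; \frac{69}{10}; 1) in reduced canonical form. Verdict: this is Gauss (I1, integer-parameter pattern) (x = 1: the Gamma ratio telescopes since c-a-b = 7 > 0 and a = 1 in Z>0). Hence: -\frac{59}{28}.

Structural cue: from the first term -\frac{5}{2}: the lower running product (prefactor -5/2) is a rising factorial.
Step ratio: r(k) = 1 * (k-\frac{11}{10}) (k+1) / [(k+\frac{69}{10}) (k+1)] - rational in k. x = 1; t_0 = -\frac{5}{2}; negate the roots.


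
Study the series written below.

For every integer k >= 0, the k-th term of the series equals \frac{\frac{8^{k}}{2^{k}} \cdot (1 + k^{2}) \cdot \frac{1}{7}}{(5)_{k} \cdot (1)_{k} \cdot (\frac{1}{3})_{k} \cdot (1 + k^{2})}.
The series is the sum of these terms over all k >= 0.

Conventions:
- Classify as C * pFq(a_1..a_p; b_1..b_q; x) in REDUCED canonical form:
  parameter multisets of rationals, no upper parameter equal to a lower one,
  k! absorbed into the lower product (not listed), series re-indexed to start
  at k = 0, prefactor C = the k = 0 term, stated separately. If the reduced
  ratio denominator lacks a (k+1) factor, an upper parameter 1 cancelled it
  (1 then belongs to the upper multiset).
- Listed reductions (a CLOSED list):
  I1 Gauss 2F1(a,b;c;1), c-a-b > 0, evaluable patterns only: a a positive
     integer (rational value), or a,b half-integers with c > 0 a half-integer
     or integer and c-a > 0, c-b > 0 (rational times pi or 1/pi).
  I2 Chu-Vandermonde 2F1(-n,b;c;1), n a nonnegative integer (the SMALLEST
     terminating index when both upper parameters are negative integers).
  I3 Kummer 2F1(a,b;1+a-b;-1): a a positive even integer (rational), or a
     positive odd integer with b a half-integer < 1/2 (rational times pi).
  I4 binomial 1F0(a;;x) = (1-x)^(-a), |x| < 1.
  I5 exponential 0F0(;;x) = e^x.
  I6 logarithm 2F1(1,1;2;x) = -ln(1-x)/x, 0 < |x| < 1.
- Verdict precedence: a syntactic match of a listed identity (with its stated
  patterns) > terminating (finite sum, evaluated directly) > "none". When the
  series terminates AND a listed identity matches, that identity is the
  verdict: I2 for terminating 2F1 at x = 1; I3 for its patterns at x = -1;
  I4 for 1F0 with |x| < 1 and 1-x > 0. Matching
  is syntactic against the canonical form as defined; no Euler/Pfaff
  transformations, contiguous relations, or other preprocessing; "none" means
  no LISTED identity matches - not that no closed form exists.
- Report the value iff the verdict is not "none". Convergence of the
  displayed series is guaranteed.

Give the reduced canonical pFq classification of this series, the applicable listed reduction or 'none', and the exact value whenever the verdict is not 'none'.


Prefactor \frac{1}{7}, argument 4: 0F2 with upper {-} over lower {\frac{1}{3}, 5}. Verdict: none - this 0F2 at x = 4 matches no listed pattern, and upper {-} holds no stopper.

Key step: x = 4 and the factor k^2 + 1 cancels (top and bottom), leaving C = 1/7.
Adjacent-term ratio: r(k) = 4 * 1 / [(k+\frac{1}{3}) (k+5) (k+1)] - rational in k, leading ratio 4; with t_0 = \frac{1}{7}, classification follows.


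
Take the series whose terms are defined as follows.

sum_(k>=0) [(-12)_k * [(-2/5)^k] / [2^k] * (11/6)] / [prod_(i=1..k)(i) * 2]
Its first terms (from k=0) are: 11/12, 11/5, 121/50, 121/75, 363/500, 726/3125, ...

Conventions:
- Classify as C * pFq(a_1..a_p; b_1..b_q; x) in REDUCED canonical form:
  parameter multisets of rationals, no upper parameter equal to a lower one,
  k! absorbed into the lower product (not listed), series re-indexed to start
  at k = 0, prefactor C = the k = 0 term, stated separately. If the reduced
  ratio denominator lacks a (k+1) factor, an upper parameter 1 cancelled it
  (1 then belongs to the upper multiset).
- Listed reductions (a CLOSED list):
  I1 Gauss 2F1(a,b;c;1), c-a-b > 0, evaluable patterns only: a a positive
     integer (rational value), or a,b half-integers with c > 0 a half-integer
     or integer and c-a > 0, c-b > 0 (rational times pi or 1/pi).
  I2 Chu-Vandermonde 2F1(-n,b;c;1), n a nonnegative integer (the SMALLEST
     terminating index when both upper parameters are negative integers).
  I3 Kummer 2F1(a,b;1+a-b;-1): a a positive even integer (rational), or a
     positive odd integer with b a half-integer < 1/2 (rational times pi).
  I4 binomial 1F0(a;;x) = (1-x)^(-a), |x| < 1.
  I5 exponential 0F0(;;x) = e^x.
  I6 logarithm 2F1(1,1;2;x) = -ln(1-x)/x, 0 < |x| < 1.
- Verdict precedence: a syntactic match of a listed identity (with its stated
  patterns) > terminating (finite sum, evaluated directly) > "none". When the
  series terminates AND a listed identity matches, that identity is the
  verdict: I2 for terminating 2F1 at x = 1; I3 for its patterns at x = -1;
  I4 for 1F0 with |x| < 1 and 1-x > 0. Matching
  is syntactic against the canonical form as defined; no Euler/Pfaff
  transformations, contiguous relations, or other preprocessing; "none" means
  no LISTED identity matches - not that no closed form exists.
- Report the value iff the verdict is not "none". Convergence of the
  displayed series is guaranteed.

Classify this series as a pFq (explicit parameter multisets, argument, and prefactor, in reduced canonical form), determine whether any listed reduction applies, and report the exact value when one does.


Reduced: x = -1/5, 1F0, upper = {-12}, lower = {-}, C = 11/12. Verdict (x = -1/5): the I4 binomial reduction applies (the 1F0 binomial series: exponent 12, x = -1/5). Hence: 1995383808/244140625.

First insight: x = (-1/5) and the two k-th powers (C = 11/12, x = -1/5) combine into one argument.
Step ratio: r(k) = (-1/5) * (k-12) / [(k+1)] ; factor over Q: parameters, x = (-1/5), and C = 11/12.


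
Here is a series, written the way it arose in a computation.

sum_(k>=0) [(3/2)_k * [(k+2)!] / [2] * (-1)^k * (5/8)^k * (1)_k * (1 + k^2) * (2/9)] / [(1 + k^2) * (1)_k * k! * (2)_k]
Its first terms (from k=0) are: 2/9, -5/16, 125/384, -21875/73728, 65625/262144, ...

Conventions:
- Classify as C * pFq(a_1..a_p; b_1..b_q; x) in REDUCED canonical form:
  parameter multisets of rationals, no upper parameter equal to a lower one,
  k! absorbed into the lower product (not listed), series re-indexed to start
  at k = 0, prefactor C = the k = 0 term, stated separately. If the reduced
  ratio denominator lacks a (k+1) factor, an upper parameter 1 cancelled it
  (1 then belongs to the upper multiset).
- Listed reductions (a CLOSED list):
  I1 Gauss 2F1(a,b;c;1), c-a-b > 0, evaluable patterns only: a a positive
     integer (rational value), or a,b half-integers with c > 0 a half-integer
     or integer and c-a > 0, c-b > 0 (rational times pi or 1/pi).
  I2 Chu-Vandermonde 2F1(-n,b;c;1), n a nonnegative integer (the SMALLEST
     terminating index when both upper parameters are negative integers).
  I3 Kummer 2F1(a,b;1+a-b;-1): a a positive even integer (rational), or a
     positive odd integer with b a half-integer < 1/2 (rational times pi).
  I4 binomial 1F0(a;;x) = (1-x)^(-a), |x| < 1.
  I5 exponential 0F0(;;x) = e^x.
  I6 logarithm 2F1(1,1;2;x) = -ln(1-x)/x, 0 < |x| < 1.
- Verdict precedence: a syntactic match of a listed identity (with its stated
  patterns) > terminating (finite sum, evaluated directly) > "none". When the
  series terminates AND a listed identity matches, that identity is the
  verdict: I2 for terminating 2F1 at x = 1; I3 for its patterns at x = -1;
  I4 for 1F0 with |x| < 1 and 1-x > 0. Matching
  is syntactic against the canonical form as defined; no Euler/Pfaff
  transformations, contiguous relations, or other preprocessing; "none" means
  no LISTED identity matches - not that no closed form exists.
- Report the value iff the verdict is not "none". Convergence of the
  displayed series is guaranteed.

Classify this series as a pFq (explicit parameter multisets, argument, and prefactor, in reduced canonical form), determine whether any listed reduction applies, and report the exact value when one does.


Classification (C = 2/9): 2F1 with upper {3/2, 3}, lower {2}, argument x = -5/8. Verdict: none. Every listed pattern misses the 2F1 form at -5/8, upper {3/2, 3}.

Key step: with t_0 = 2/9, the (-1)^k factor (C = 2/9) folds into the argument's sign.
Consecutive-term ratio: r(k) = (-5/8) * (k+3/2) (k+3) / [(k+2) (k+1)] - rational in k. x = (-5/8); t_0 = 2/9; negate the roots.


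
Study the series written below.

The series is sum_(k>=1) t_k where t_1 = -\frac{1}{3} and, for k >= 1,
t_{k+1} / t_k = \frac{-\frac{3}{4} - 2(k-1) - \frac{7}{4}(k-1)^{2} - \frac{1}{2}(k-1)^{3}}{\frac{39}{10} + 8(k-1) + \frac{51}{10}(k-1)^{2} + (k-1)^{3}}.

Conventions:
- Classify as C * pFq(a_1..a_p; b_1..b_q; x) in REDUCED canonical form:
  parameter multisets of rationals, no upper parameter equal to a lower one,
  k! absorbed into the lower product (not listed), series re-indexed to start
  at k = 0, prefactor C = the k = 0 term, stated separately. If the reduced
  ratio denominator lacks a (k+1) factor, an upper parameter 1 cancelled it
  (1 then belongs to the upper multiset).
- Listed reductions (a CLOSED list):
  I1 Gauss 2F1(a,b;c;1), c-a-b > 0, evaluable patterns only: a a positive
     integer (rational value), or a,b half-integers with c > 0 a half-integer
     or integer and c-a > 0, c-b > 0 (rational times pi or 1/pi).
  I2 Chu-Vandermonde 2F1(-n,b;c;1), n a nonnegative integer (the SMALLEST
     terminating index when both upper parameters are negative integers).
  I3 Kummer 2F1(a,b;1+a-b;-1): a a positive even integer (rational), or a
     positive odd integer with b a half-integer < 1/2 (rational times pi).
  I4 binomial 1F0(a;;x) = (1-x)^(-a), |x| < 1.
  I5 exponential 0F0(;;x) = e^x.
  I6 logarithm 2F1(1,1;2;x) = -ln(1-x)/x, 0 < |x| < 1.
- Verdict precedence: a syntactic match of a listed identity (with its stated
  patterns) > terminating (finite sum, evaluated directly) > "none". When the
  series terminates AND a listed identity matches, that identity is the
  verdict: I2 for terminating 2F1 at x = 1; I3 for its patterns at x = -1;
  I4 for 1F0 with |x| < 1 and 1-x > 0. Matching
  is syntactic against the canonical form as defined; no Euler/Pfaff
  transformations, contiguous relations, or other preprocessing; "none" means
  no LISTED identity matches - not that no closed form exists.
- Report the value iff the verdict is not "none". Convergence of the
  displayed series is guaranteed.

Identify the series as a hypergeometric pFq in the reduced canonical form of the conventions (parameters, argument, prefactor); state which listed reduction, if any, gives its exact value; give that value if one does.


x = -\frac{1}{2} here; the reduced form reads 2F1, upper {1, 1}, lower {\frac{13}{5}}, C = -\frac{1}{3}. Verdict: none - this 2F1 at x = -\frac{1}{2} matches no listed pattern, and upper {1, 1} holds no stopper.

First insight: t_0 = -\frac{1}{3} here, and factor the ratio over Q (C = -1/3, x = -1/2): negated roots = parameters.
Term ratio: r(k) = -\frac{1}{2} * (k+1) (k+1) / [(k+\frac{13}{5}) (k+1)] ; factor over Q: parameters, x = -\frac{1}{2}, and C = -\frac{1}{3}.


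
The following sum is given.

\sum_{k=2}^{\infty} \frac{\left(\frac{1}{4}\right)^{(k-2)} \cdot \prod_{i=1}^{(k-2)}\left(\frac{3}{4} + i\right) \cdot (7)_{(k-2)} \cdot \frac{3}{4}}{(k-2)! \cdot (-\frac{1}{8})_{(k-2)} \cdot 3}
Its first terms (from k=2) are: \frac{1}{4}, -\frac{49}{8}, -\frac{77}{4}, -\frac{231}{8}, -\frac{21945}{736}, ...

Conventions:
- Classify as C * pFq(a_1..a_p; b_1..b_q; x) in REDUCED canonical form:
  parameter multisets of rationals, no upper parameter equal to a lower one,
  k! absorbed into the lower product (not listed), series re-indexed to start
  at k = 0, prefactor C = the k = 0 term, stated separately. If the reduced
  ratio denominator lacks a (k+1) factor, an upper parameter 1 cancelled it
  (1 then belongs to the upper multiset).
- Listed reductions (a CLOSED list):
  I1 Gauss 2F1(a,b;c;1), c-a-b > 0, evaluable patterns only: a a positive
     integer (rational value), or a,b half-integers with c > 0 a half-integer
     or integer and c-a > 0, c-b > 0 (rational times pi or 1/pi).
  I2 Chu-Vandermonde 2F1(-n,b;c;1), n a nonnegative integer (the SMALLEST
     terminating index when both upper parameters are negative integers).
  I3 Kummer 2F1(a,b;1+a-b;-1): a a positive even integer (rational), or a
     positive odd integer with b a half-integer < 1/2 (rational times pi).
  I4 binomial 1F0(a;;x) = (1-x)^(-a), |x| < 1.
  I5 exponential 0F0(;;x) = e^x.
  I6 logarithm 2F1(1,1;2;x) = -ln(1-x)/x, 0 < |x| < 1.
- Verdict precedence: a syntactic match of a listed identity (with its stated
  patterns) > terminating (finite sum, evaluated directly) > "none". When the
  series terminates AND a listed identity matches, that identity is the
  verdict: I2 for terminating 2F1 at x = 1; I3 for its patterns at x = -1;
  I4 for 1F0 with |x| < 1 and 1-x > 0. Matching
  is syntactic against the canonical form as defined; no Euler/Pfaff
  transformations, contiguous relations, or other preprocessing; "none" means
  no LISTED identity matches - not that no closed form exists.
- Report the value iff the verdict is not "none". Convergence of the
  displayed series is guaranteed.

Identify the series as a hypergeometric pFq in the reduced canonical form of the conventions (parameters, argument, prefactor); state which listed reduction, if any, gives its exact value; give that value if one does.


x = \frac{1}{4} here; the reduced form reads 2F1, upper {\frac{7}{4}, 7}, lower {-\frac{1}{8}}, C = \frac{1}{4}. Verdict: none here - no I1-I6 shape fits x = \frac{1}{4} with lower {-\frac{1}{8}}.

Key step: from the first term \frac{1}{4}: the constant factors (C = 1/4) combine into one prefactor.
Term ratio: r(k) = \frac{1}{4} * (k+\frac{7}{4}) (k+7) / [(k-\frac{1}{8}) (k+1)] - poly over poly, x = \frac{1}{4} from leading terms; C = \frac{1}{4} at k = 0.


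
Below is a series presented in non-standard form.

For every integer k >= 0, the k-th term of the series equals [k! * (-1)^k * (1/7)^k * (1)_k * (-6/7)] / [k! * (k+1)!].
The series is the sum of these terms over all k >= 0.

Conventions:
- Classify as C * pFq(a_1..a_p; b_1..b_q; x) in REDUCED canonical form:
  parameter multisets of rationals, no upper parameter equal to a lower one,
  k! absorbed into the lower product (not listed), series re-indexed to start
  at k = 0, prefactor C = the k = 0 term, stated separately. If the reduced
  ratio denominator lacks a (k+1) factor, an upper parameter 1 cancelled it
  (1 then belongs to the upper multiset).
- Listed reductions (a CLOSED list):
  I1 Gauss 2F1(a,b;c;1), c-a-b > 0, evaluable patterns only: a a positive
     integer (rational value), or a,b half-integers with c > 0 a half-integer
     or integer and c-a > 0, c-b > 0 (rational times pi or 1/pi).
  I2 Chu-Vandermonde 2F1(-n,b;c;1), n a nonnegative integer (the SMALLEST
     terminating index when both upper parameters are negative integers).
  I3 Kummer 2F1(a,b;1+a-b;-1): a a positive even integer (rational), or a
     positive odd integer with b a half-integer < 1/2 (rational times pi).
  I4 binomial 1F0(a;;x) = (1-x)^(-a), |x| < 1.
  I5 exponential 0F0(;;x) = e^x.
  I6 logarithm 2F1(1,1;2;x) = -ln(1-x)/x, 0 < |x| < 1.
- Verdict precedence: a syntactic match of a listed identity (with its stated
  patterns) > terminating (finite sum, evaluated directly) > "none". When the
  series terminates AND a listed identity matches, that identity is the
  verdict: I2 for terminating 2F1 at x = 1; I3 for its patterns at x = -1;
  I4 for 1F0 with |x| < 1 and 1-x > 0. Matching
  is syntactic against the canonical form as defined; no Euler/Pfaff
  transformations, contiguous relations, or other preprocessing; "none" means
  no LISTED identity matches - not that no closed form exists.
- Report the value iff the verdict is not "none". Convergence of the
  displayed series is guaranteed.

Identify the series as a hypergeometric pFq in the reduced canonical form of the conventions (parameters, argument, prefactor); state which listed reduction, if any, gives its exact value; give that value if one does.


The series (x = -1/7) is 2F1: upper {1, 1}, lower {2}, prefactor -6/7. Verdict (x = -1/7): logarithm (I6) applies (the logarithm: parameters (1,1;2), x = -1/7). Hence: (-6) * ln(8/7).

Key observation: x = (-1/7) and the (-1)^k factor (C = -6/7, x = -1/7) folds into the argument's sign.
Ratio: r(k) = (-1/7) * (k+1) (k+1) / [(k+2) (k+1)] - rational in k. x = (-1/7); t_0 = -6/7; negate the roots.


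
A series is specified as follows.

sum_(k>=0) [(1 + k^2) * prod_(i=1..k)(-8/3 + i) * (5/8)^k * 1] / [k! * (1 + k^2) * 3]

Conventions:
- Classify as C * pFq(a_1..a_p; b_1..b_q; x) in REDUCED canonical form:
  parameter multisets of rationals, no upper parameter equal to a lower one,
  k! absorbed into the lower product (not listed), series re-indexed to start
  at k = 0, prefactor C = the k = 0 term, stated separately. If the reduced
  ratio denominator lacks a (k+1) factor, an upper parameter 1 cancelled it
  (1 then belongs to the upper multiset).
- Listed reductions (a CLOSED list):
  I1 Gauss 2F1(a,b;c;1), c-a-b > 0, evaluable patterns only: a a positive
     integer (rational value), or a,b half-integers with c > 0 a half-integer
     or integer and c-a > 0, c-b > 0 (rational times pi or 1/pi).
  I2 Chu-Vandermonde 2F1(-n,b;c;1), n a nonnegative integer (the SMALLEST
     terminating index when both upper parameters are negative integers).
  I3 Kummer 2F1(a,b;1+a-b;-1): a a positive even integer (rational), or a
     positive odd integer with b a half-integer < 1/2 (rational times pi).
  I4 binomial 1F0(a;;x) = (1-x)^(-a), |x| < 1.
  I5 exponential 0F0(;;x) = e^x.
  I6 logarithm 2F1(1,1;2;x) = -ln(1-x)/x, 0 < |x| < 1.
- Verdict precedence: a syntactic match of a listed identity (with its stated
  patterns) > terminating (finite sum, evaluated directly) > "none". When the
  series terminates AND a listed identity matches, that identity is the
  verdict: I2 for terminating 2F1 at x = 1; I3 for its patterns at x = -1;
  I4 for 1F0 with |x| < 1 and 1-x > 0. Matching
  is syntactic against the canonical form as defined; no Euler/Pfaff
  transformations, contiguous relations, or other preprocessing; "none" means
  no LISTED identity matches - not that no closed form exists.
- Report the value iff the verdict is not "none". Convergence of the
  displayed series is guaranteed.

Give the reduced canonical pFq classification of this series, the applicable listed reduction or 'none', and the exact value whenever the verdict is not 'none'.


With C = 1/3: the canonical form is 1F0(-5/3; -; 5/8). Verdict: this is the binomial series (I4) (the 1F0 binomial series: exponent 5/3, x = 5/8). Hence: (1/3) * (3/8)^(5/3).

First insight: from the first term 1/3: the factor k^2 + 1 cancels (top and bottom), leaving prefactor 1/3.
Term ratio: r(k) = (5/8) * (k-5/3) / [(k+1)] - rational in k. x = (5/8); t_0 = 1/3; negate the roots.


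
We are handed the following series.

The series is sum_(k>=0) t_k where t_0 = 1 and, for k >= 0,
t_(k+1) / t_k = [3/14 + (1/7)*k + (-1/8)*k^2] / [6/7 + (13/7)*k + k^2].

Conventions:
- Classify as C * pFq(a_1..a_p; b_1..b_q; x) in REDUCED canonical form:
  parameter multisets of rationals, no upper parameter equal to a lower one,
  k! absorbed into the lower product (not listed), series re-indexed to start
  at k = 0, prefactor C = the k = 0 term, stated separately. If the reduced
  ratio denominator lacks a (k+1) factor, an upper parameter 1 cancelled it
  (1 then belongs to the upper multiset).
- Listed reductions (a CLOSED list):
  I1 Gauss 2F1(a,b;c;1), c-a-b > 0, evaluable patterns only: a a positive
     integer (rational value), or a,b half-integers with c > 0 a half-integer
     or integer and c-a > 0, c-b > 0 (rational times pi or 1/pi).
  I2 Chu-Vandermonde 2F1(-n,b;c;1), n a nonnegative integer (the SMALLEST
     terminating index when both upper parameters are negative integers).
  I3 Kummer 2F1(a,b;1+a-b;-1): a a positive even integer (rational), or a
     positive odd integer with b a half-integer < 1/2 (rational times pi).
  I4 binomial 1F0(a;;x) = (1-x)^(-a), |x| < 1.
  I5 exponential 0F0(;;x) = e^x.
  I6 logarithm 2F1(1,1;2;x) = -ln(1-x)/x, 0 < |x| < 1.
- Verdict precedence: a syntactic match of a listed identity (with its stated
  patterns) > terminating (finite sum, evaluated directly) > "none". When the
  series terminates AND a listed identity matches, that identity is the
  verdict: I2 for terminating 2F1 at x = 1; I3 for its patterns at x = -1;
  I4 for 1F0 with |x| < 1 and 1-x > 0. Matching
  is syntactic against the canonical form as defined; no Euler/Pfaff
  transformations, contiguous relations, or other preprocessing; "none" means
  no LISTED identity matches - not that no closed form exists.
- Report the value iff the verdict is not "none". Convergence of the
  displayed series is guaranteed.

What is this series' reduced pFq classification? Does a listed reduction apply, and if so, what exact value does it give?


Classification (C = 1): 1F0 with upper {-2}, lower {-}, argument x = -1/8. Verdict: the binomial series (I4) matches (the 1F0 binomial series: exponent 2, x = -1/8). Hence: 81/64.

Structural cue: t_0 = 1 here, and factor the ratio over Q (C = 1): negated roots = parameters.
Step ratio: r(k) = (-1/8) * (k-2) / [(k+1)] - poly over poly, x = (-1/8) from leading terms; C = 1 at k = 0.


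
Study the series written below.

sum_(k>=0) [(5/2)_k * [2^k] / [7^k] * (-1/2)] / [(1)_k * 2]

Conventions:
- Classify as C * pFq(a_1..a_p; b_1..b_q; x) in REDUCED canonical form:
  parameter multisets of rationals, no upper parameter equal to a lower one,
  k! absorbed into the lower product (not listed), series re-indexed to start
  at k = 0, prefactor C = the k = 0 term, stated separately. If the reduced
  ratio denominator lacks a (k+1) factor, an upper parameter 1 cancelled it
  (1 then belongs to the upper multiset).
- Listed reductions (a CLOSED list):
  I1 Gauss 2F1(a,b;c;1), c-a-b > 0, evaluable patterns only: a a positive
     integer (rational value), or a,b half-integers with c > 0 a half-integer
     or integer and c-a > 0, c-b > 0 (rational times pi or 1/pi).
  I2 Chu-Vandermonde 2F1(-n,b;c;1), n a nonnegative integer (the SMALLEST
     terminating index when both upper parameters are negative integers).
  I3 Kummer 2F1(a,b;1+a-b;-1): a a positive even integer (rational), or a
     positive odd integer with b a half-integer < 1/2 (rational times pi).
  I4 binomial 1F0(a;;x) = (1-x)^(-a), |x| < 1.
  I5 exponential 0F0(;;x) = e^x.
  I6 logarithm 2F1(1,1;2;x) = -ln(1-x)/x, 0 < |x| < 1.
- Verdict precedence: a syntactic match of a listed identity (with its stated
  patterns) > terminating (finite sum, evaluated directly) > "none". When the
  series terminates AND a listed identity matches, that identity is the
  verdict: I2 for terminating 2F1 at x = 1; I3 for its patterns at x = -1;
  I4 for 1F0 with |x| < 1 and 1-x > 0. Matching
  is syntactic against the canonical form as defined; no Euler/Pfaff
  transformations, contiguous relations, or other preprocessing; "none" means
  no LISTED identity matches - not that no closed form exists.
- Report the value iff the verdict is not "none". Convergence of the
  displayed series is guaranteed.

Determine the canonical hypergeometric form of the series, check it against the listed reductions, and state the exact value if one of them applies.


Reduced: x = 2/7, 1F0, upper = {5/2}, lower = {-}, C = -1/4. Verdict: this is the I4 binomial reduction (the 1F0 binomial series: exponent -5/2, x = 2/7). Hence: (-1/4) * (5/7)^(-5/2).

The tell: x = (2/7) and the constant factors (C = -1/4) combine into one prefactor.
Consecutive-term ratio: r(k) = (2/7) * (k+5/2) / [(k+1)] - rational in k. x = (2/7); t_0 = -1/4; negate the roots.
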